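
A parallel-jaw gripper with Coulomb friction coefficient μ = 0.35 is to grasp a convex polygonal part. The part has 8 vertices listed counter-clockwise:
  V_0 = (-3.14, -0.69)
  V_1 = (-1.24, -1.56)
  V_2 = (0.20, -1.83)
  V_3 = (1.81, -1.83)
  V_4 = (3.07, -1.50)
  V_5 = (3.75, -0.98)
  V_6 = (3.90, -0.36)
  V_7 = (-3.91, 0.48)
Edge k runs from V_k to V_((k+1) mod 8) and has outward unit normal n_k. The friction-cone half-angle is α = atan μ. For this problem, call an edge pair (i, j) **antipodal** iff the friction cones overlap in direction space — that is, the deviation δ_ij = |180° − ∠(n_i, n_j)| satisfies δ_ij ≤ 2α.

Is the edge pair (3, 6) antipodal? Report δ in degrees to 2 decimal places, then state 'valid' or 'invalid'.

α = atan 0.35 = 19.29°;  2α = 38.58°
edge 3: e_3 = (+1.26, +0.33);  n_3 = (+0.2534, -0.9674)
edge 6: e_6 = (-7.81, +0.84);  n_6 = (+0.1069, +0.9943)
∠(n_3, n_6) = 159.18°
δ = |180° − 159.18°| = 20.82°
20.82° ≤ 2α = 38.58°  →  valid

δ = 20.82°, valid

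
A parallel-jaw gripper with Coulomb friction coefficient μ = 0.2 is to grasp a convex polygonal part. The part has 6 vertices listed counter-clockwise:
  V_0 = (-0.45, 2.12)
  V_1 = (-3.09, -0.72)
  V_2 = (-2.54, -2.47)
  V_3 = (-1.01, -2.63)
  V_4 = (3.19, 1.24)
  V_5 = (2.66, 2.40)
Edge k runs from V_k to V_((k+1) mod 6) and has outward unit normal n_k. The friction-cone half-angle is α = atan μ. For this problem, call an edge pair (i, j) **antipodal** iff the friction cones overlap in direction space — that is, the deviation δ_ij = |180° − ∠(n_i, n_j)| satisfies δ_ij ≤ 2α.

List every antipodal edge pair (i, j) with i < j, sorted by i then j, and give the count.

count = 3; pairs: (0,3), (1,4), (2,5)

α = atan 0.2 = 11.31°;  2α = 22.62°
n_0 = (-0.7324, +0.6808)
n_1 = (-0.9540, -0.2998)
n_2 = (-0.1040, -0.9946)
n_3 = (+0.6776, -0.7354)
n_4 = (+0.9096, +0.4156)
n_5 = (-0.0897, +0.9960)
  (0,1): δ = 119.64°  ·
  (0,2): δ = 53.06°  ·
  (0,3): δ = 4.43°  ✓
  (0,4): δ = 67.47°  ·
  (0,5): δ = 138.05°  ·
  (1,2): δ = 113.42°  ·
  (1,3): δ = 64.79°  ·
  (1,4): δ = 7.11°  ✓
  (1,5): δ = 77.70°  ·
  (2,3): δ = 131.37°  ·
  (2,4): δ = 59.47°  ·
  (2,5): δ = 11.11°  ✓
  (3,4): δ = 108.10°  ·
  (3,5): δ = 37.51°  ·
  (4,5): δ = 109.41°  ·
antipodal pairs: 3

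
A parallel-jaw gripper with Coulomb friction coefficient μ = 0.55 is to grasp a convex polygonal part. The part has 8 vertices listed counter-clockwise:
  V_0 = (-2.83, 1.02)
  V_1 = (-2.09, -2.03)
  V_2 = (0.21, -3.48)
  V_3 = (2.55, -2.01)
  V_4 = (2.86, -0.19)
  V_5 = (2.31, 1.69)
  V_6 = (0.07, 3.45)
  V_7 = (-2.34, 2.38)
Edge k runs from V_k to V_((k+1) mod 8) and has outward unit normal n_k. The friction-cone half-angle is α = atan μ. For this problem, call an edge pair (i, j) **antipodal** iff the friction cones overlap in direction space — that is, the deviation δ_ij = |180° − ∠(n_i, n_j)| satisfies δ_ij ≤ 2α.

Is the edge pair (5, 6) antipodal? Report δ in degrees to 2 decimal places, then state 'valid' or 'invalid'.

δ = 117.90°, invalid

α = atan 0.55 = 28.81°;  2α = 57.62°
edge 5: e_5 = (-2.24, +1.76);  n_5 = (+0.6178, +0.7863)
edge 6: e_6 = (-2.41, -1.07);  n_6 = (-0.4058, +0.9140)
∠(n_5, n_6) = 62.10°
δ = |180° − 62.10°| = 117.90°
117.90° > 2α = 57.62°  →  invalid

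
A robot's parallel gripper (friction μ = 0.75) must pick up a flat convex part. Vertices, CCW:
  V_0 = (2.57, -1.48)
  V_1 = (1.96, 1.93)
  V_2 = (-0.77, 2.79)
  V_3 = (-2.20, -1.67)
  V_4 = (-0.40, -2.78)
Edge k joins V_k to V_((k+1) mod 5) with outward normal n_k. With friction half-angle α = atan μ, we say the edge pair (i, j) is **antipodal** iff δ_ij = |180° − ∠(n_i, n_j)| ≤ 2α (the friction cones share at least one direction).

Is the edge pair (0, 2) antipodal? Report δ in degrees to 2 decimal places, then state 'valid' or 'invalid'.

δ = 27.92°, valid

α = atan 0.75 = 36.87°;  2α = 73.74°
edge 0: e_0 = (-0.61, +3.41);  n_0 = (+0.9844, +0.1761)
edge 2: e_2 = (-1.43, -4.46);  n_2 = (-0.9523, +0.3053)
∠(n_0, n_2) = 152.08°
δ = |180° − 152.08°| = 27.92°
27.92° ≤ 2α = 73.74°  →  valid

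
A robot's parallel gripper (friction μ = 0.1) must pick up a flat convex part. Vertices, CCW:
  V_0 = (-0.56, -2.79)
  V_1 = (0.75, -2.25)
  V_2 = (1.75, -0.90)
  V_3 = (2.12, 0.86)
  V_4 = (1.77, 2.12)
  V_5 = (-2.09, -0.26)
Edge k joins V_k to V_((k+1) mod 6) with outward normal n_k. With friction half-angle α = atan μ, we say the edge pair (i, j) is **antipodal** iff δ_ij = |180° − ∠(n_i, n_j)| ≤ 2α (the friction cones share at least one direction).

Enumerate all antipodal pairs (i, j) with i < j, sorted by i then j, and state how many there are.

α = atan 0.1 = 5.71°;  2α = 11.42°
n_0 = (+0.3811, -0.9245)
n_1 = (+0.8036, -0.5952)
n_2 = (+0.9786, -0.2057)
n_3 = (+0.9635, +0.2676)
n_4 = (-0.5248, +0.8512)
n_5 = (-0.8557, -0.5175)
  (0,1): δ = 148.93°  ·
  (0,2): δ = 124.27°  ·
  (0,3): δ = 96.88°  ·
  (0,4): δ = 9.26°  ✓
  (0,5): δ = 98.76°  ·
  (1,2): δ = 155.34°  ·
  (1,3): δ = 127.95°  ·
  (1,4): δ = 21.81°  ·
  (1,5): δ = 67.69°  ·
  (2,3): δ = 152.60°  ·
  (2,4): δ = 46.47°  ·
  (2,5): δ = 43.04°  ·
  (3,4): δ = 73.87°  ·
  (3,5): δ = 15.64°  ·
  (4,5): δ = 90.49°  ·
antipodal pairs: 1

count = 1; pairs: (0,4)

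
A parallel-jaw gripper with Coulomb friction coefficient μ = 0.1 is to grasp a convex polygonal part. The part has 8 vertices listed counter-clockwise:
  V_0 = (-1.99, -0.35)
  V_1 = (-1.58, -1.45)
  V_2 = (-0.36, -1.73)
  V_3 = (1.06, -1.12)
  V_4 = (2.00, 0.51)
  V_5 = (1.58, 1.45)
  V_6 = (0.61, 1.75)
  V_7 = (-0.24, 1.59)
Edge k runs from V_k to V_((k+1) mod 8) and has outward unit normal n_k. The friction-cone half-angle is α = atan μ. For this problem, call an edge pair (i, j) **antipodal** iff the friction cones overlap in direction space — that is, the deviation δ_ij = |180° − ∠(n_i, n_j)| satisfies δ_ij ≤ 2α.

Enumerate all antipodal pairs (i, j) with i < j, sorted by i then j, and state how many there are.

count = 2; pairs: (0,4), (1,5)

α = atan 0.1 = 5.71°;  2α = 11.42°
n_0 = (-0.9370, -0.3493)
n_1 = (-0.2237, -0.9747)
n_2 = (+0.3947, -0.9188)
n_3 = (+0.8663, -0.4996)
n_4 = (+0.9130, +0.4079)
n_5 = (+0.2955, +0.9554)
n_6 = (-0.1850, +0.9827)
n_7 = (-0.7425, +0.6698)
  (0,1): δ = 123.37°  ·
  (0,2): δ = 87.19°  ·
  (0,3): δ = 50.41°  ·
  (0,4): δ = 3.63°  ✓
  (0,5): δ = 52.37°  ·
  (0,6): δ = 80.22°  ·
  (0,7): δ = 117.51°  ·
  (1,2): δ = 143.83°  ·
  (1,3): δ = 107.05°  ·
  (1,4): δ = 53.00°  ·
  (1,5): δ = 4.26°  ✓
  (1,6): δ = 23.59°  ·
  (1,7): δ = 60.87°  ·
  (2,3): δ = 143.22°  ·
  (2,4): δ = 89.17°  ·
  (2,5): δ = 40.43°  ·
  (2,6): δ = 12.59°  ·
  (2,7): δ = 24.70°  ·
  (3,4): δ = 125.95°  ·
  (3,5): δ = 77.21°  ·
  (3,6): δ = 49.37°  ·
  (3,7): δ = 12.08°  ·
  (4,5): δ = 131.26°  ·
  (4,6): δ = 103.42°  ·
  (4,7): δ = 66.13°  ·
  (5,6): δ = 152.15°  ·
  (5,7): δ = 114.87°  ·
  (6,7): δ = 142.71°  ·
antipodal pairs: 2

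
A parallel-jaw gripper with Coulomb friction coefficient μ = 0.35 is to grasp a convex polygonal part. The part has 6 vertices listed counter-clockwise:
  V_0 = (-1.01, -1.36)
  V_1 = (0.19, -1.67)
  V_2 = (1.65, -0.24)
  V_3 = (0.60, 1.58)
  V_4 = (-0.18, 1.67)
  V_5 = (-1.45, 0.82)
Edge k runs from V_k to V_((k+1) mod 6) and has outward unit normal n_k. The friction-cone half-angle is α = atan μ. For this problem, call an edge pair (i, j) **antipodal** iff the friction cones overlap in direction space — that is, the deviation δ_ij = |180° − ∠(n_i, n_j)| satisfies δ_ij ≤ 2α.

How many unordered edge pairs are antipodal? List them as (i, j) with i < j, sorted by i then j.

α = atan 0.35 = 19.29°;  2α = 38.58°
n_0 = (-0.2501, -0.9682)
n_1 = (+0.6997, -0.7144)
n_2 = (+0.8662, +0.4997)
n_3 = (+0.1146, +0.9934)
n_4 = (-0.5562, +0.8310)
n_5 = (-0.9802, -0.1978)
  (0,1): δ = 121.11°  ·
  (0,2): δ = 45.53°  ·
  (0,3): δ = 7.90°  ✓
  (0,4): δ = 48.28°  ·
  (0,5): δ = 115.90°  ·
  (1,2): δ = 104.42°  ·
  (1,3): δ = 50.99°  ·
  (1,4): δ = 10.61°  ✓
  (1,5): δ = 57.01°  ·
  (2,3): δ = 126.56°  ·
  (2,4): δ = 86.19°  ·
  (2,5): δ = 18.57°  ✓
  (3,4): δ = 139.62°  ·
  (3,5): δ = 72.01°  ·
  (4,5): δ = 112.38°  ·
antipodal pairs: 3

count = 3; pairs: (0,3), (1,4), (2,5)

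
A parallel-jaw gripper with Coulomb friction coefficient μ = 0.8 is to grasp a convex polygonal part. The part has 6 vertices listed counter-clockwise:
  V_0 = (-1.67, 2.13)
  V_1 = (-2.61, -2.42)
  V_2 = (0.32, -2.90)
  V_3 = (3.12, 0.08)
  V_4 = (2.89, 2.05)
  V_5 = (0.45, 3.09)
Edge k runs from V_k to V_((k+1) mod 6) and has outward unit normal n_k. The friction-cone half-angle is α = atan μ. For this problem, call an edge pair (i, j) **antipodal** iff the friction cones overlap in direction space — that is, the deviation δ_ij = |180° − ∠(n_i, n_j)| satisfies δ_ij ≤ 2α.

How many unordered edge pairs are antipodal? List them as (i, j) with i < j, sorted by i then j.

α = atan 0.8 = 38.66°;  2α = 77.32°
n_0 = (-0.9793, +0.2023)
n_1 = (-0.1617, -0.9868)
n_2 = (+0.7288, -0.6848)
n_3 = (+0.9933, +0.1160)
n_4 = (+0.3921, +0.9199)
n_5 = (-0.4125, +0.9110)
  (0,1): δ = 87.63°  ·
  (0,2): δ = 31.54°  ✓
  (0,3): δ = 18.33°  ✓
  (0,4): δ = 78.59°  ·
  (0,5): δ = 126.04°  ·
  (1,2): δ = 123.91°  ·
  (1,3): δ = 74.04°  ✓
  (1,4): δ = 13.78°  ✓
  (1,5): δ = 33.67°  ✓
  (2,3): δ = 130.12°  ·
  (2,4): δ = 69.87°  ✓
  (2,5): δ = 22.42°  ✓
  (3,4): δ = 119.74°  ·
  (3,5): δ = 72.30°  ✓
  (4,5): δ = 132.55°  ·
antipodal pairs: 8

count = 8; pairs: (0,2), (0,3), (1,3), (1,4), (1,5), (2,4), (2,5), (3,5)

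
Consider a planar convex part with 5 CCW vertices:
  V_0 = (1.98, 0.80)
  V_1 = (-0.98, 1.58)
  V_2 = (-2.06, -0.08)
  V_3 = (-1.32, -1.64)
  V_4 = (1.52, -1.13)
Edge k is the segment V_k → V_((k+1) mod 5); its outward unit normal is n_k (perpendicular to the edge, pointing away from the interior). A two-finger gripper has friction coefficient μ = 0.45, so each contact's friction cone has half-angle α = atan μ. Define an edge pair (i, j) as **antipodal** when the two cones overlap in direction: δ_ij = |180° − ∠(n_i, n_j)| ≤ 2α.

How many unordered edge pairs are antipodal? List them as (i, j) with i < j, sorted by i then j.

count = 4; pairs: (0,3), (1,3), (1,4), (2,4)

α = atan 0.45 = 24.23°;  2α = 48.46°
n_0 = (+0.2548, +0.9670)
n_1 = (-0.8382, +0.5453)
n_2 = (-0.9035, -0.4286)
n_3 = (+0.1768, -0.9843)
n_4 = (+0.9728, -0.2318)
  (0,1): δ = 108.29°  ·
  (0,2): δ = 49.86°  ·
  (0,3): δ = 24.94°  ✓
  (0,4): δ = 91.36°  ·
  (1,2): δ = 121.57°  ·
  (1,3): δ = 46.77°  ✓
  (1,4): δ = 19.64°  ✓
  (2,3): δ = 105.20°  ·
  (2,4): δ = 38.78°  ✓
  (3,4): δ = 113.59°  ·
antipodal pairs: 4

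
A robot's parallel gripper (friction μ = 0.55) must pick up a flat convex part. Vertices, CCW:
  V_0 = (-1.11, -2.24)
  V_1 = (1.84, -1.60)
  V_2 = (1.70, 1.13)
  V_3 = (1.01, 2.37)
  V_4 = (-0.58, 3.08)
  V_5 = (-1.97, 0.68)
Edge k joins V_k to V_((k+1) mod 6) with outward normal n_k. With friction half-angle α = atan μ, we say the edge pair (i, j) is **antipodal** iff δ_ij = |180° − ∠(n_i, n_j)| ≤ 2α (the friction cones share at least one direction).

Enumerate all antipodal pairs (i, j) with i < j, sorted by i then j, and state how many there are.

count = 6; pairs: (0,3), (0,4), (1,4), (1,5), (2,5), (3,5)

α = atan 0.55 = 28.81°;  2α = 57.62°
n_0 = (+0.2120, -0.9773)
n_1 = (+0.9987, +0.0512)
n_2 = (+0.8738, +0.4862)
n_3 = (+0.4077, +0.9131)
n_4 = (-0.8653, +0.5012)
n_5 = (-0.9593, -0.2825)
  (0,1): δ = 99.30°  ·
  (0,2): δ = 73.15°  ·
  (0,3): δ = 36.30°  ✓
  (0,4): δ = 47.68°  ✓
  (0,5): δ = 94.17°  ·
  (1,2): δ = 153.84°  ·
  (1,3): δ = 117.00°  ·
  (1,4): δ = 33.01°  ✓
  (1,5): δ = 13.48°  ✓
  (2,3): δ = 143.16°  ·
  (2,4): δ = 59.17°  ·
  (2,5): δ = 12.68°  ✓
  (3,4): δ = 96.02°  ·
  (3,5): δ = 49.53°  ✓
  (4,5): δ = 133.51°  ·
antipodal pairs: 6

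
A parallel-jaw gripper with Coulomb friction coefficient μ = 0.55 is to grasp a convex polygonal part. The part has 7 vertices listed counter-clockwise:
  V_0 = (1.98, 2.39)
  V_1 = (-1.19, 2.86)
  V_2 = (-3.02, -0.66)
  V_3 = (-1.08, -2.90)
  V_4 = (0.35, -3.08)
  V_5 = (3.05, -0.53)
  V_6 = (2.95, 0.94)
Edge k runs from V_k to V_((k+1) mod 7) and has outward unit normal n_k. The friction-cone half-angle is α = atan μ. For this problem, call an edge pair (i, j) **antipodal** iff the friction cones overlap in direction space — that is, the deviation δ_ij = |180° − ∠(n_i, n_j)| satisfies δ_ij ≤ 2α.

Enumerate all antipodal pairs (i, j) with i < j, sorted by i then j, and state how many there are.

α = atan 0.55 = 28.81°;  2α = 57.62°
n_0 = (+0.1467, +0.9892)
n_1 = (-0.8873, +0.4613)
n_2 = (-0.7559, -0.6547)
n_3 = (-0.1249, -0.9922)
n_4 = (+0.6866, -0.7270)
n_5 = (+0.9977, +0.0679)
n_6 = (+0.8312, +0.5560)
  (0,1): δ = 109.04°  ·
  (0,2): δ = 40.67°  ✓
  (0,3): δ = 1.26°  ✓
  (0,4): δ = 51.80°  ✓
  (0,5): δ = 102.33°  ·
  (0,6): δ = 132.21°  ·
  (1,2): δ = 111.64°  ·
  (1,3): δ = 69.71°  ·
  (1,4): δ = 19.17°  ✓
  (1,5): δ = 31.36°  ✓
  (1,6): δ = 61.25°  ·
  (2,3): δ = 138.07°  ·
  (2,4): δ = 87.53°  ·
  (2,5): δ = 37.00°  ✓
  (2,6): δ = 7.11°  ✓
  (3,4): δ = 129.46°  ·
  (3,5): δ = 78.93°  ·
  (3,6): δ = 49.04°  ✓
  (4,5): δ = 129.47°  ·
  (4,6): δ = 99.58°  ·
  (5,6): δ = 150.11°  ·
antipodal pairs: 8

count = 8; pairs: (0,2), (0,3), (0,4), (1,4), (1,5), (2,5), (2,6), (3,6)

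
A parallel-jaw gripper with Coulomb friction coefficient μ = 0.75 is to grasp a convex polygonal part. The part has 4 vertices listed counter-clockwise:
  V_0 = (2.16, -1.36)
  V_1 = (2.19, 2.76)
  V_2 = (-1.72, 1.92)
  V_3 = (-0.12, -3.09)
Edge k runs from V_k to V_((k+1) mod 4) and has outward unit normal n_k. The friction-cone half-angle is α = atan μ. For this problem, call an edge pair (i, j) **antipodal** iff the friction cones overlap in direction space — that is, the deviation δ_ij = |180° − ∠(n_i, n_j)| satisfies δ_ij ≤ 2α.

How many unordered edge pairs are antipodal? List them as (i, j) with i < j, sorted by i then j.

α = atan 0.75 = 36.87°;  2α = 73.74°
n_0 = (+1.0000, -0.0073)
n_1 = (-0.2100, +0.9777)
n_2 = (-0.9526, -0.3042)
n_3 = (+0.6045, -0.7966)
  (0,1): δ = 77.46°  ·
  (0,2): δ = 18.13°  ✓
  (0,3): δ = 127.61°  ·
  (1,2): δ = 84.41°  ·
  (1,3): δ = 25.07°  ✓
  (2,3): δ = 70.52°  ✓
antipodal pairs: 3

count = 3; pairs: (0,2), (1,3), (2,3)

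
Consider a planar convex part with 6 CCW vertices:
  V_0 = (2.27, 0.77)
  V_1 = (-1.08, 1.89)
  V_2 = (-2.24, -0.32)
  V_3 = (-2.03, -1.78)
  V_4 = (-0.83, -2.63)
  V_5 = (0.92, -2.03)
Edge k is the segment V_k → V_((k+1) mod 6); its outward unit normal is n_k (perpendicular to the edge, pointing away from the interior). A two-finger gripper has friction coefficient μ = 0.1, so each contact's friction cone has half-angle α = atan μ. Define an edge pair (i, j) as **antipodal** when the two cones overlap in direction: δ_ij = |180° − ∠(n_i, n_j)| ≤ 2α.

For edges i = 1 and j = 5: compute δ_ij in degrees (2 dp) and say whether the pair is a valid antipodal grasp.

δ = 1.95°, valid

α = atan 0.1 = 5.71°;  2α = 11.42°
edge 1: e_1 = (-1.16, -2.21);  n_1 = (-0.8854, +0.4648)
edge 5: e_5 = (+1.35, +2.80);  n_5 = (+0.9008, -0.4343)
∠(n_1, n_5) = 178.05°
δ = |180° − 178.05°| = 1.95°
1.95° ≤ 2α = 11.42°  →  valid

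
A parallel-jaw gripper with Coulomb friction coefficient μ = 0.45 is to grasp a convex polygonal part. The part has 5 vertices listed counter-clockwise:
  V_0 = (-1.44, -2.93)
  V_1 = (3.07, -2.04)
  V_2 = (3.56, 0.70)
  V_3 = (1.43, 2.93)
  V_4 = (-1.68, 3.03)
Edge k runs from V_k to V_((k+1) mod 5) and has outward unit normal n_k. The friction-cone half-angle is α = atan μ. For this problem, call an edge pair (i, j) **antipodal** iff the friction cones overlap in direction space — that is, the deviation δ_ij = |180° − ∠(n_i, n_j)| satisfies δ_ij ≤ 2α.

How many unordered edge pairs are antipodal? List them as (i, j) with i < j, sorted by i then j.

count = 3; pairs: (0,3), (1,4), (2,4)

α = atan 0.45 = 24.23°;  2α = 48.46°
n_0 = (+0.1936, -0.9811)
n_1 = (+0.9844, -0.1760)
n_2 = (+0.7231, +0.6907)
n_3 = (+0.0321, +0.9995)
n_4 = (-0.9992, -0.0402)
  (0,1): δ = 111.30°  ·
  (0,2): δ = 57.48°  ·
  (0,3): δ = 13.00°  ✓
  (0,4): δ = 81.14°  ·
  (1,2): δ = 126.17°  ·
  (1,3): δ = 81.70°  ·
  (1,4): δ = 12.45°  ✓
  (2,3): δ = 135.53°  ·
  (2,4): δ = 41.38°  ✓
  (3,4): δ = 85.85°  ·
antipodal pairs: 3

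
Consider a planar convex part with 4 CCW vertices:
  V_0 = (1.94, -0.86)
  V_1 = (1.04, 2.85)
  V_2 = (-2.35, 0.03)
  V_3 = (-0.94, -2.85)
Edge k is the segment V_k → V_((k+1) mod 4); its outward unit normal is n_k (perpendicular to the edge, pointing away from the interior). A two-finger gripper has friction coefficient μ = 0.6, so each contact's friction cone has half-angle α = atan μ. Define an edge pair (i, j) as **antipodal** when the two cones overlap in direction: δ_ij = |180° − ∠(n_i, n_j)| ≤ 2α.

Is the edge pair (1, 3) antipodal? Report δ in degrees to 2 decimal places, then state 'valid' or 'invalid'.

α = atan 0.6 = 30.96°;  2α = 61.93°
edge 1: e_1 = (-3.39, -2.82);  n_1 = (-0.6395, +0.7688)
edge 3: e_3 = (+2.88, +1.99);  n_3 = (+0.5685, -0.8227)
∠(n_1, n_3) = 174.89°
δ = |180° − 174.89°| = 5.11°
5.11° ≤ 2α = 61.93°  →  valid

δ = 5.11°, valid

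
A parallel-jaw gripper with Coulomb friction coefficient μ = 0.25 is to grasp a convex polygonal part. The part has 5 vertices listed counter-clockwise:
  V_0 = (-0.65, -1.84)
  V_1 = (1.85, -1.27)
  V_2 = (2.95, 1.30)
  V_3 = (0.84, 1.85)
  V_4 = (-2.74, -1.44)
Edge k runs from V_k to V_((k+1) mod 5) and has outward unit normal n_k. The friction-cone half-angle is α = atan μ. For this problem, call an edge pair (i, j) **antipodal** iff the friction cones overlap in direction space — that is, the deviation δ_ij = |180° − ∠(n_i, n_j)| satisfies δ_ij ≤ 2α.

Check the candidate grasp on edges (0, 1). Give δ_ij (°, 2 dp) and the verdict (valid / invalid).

α = atan 0.25 = 14.04°;  2α = 28.07°
edge 0: e_0 = (+2.50, +0.57);  n_0 = (+0.2223, -0.9750)
edge 1: e_1 = (+1.10, +2.57);  n_1 = (+0.9193, -0.3935)
∠(n_0, n_1) = 53.98°
δ = |180° − 53.98°| = 126.02°
126.02° > 2α = 28.07°  →  invalid

δ = 126.02°, invalid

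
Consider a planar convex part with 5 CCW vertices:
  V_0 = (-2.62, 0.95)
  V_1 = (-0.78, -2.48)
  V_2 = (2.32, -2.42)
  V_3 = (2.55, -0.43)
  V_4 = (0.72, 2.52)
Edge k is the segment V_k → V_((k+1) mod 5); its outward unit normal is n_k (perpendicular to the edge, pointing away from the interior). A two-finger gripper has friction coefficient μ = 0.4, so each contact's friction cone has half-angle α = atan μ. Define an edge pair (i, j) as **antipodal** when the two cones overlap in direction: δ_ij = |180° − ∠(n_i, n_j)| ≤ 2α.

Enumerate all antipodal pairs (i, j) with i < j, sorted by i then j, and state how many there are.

α = atan 0.4 = 21.80°;  2α = 43.60°
n_0 = (-0.8812, -0.4727)
n_1 = (+0.0194, -0.9998)
n_2 = (+0.9934, -0.1148)
n_3 = (+0.8498, +0.5271)
n_4 = (-0.4254, +0.9050)
  (0,1): δ = 117.10°  ·
  (0,2): δ = 34.80°  ✓
  (0,3): δ = 3.60°  ✓
  (0,4): δ = 86.97°  ·
  (1,2): δ = 97.70°  ·
  (1,3): δ = 59.30°  ·
  (1,4): δ = 24.07°  ✓
  (2,3): δ = 141.59°  ·
  (2,4): δ = 58.23°  ·
  (3,4): δ = 96.64°  ·
antipodal pairs: 3

count = 3; pairs: (0,2), (0,3), (1,4)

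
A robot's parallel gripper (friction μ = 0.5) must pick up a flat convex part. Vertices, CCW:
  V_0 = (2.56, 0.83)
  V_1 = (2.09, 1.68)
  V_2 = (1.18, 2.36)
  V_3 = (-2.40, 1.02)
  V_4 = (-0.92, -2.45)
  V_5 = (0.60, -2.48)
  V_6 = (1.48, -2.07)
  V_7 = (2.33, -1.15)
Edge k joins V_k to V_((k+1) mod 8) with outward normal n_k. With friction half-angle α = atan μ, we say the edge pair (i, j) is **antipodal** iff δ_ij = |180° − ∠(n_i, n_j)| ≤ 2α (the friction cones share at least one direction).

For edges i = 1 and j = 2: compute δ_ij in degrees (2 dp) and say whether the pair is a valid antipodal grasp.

α = atan 0.5 = 26.57°;  2α = 53.13°
edge 1: e_1 = (-0.91, +0.68);  n_1 = (+0.5986, +0.8011)
edge 2: e_2 = (-3.58, -1.34);  n_2 = (-0.3505, +0.9365)
∠(n_1, n_2) = 57.29°
δ = |180° − 57.29°| = 122.71°
122.71° > 2α = 53.13°  →  invalid

δ = 122.71°, invalid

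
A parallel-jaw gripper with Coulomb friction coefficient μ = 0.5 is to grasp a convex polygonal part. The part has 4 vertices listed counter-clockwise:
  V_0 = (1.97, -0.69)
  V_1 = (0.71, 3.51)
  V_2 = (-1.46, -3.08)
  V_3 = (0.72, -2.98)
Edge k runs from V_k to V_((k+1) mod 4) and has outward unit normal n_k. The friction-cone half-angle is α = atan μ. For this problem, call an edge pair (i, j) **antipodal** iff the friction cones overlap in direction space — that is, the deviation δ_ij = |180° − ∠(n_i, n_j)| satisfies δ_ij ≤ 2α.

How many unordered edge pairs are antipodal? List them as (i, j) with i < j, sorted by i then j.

count = 2; pairs: (0,1), (1,3)

α = atan 0.5 = 26.57°;  2α = 53.13°
n_0 = (+0.9578, +0.2873)
n_1 = (-0.9498, +0.3128)
n_2 = (+0.0458, -0.9989)
n_3 = (+0.8777, -0.4791)
  (0,1): δ = 34.93°  ✓
  (0,2): δ = 75.93°  ·
  (0,3): δ = 134.67°  ·
  (1,2): δ = 69.15°  ·
  (1,3): δ = 10.40°  ✓
  (2,3): δ = 121.25°  ·
antipodal pairs: 2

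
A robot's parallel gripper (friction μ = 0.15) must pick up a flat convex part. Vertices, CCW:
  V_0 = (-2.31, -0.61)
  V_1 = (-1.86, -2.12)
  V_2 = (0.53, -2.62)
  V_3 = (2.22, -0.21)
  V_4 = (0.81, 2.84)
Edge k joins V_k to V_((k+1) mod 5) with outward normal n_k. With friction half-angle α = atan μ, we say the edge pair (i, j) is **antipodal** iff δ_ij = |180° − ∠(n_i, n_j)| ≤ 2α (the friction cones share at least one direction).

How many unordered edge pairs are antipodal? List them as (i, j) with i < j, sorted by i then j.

α = atan 0.15 = 8.53°;  2α = 17.06°
n_0 = (-0.9583, -0.2856)
n_1 = (-0.2048, -0.9788)
n_2 = (+0.8188, -0.5741)
n_3 = (+0.9077, +0.4196)
n_4 = (-0.7417, +0.6707)
  (0,1): δ = 118.41°  ·
  (0,2): δ = 51.63°  ·
  (0,3): δ = 8.22°  ✓
  (0,4): δ = 121.28°  ·
  (1,2): δ = 113.22°  ·
  (1,3): δ = 53.37°  ·
  (1,4): δ = 59.69°  ·
  (2,3): δ = 120.15°  ·
  (2,4): δ = 7.08°  ✓
  (3,4): δ = 66.94°  ·
antipodal pairs: 2

count = 2; pairs: (0,3), (2,4)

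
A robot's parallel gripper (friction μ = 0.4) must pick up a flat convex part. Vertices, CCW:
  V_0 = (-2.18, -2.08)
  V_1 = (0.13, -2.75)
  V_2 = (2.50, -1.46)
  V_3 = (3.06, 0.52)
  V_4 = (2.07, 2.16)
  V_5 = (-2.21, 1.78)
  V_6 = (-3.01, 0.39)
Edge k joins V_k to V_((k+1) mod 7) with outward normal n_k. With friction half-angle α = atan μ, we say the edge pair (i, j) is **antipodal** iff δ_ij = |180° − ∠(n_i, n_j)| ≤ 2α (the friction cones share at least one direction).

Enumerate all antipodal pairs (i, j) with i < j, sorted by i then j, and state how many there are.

count = 7; pairs: (0,3), (0,4), (1,4), (1,5), (2,5), (2,6), (3,6)

α = atan 0.4 = 21.80°;  2α = 43.60°
n_0 = (-0.2786, -0.9604)
n_1 = (+0.4781, -0.8783)
n_2 = (+0.9623, -0.2722)
n_3 = (+0.8561, +0.5168)
n_4 = (-0.0884, +0.9961)
n_5 = (-0.8667, +0.4988)
n_6 = (-0.9479, -0.3185)
  (0,1): δ = 135.27°  ·
  (0,2): δ = 89.62°  ·
  (0,3): δ = 42.71°  ✓
  (0,4): δ = 21.25°  ✓
  (0,5): δ = 76.25°  ·
  (0,6): δ = 124.75°  ·
  (1,2): δ = 134.35°  ·
  (1,3): δ = 87.44°  ·
  (1,4): δ = 23.49°  ✓
  (1,5): δ = 31.52°  ✓
  (1,6): δ = 80.01°  ·
  (2,3): δ = 133.09°  ·
  (2,4): δ = 69.13°  ·
  (2,5): δ = 14.13°  ✓
  (2,6): δ = 34.37°  ✓
  (3,4): δ = 116.04°  ·
  (3,5): δ = 61.04°  ·
  (3,6): δ = 12.54°  ✓
  (4,5): δ = 125.00°  ·
  (4,6): δ = 76.50°  ·
  (5,6): δ = 131.50°  ·
antipodal pairs: 7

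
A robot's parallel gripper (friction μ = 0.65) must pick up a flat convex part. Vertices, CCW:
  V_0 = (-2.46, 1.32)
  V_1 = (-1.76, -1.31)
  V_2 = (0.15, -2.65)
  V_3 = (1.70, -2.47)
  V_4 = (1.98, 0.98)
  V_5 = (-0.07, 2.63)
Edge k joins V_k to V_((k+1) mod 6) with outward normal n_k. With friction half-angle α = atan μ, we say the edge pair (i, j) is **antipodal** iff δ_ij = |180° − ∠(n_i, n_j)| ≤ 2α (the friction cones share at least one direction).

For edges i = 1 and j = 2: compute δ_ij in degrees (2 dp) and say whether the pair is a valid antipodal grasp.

δ = 138.32°, invalid

α = atan 0.65 = 33.02°;  2α = 66.05°
edge 1: e_1 = (+1.91, -1.34);  n_1 = (-0.5743, -0.8186)
edge 2: e_2 = (+1.55, +0.18);  n_2 = (+0.1154, -0.9933)
∠(n_1, n_2) = 41.68°
δ = |180° − 41.68°| = 138.32°
138.32° > 2α = 66.05°  →  invalid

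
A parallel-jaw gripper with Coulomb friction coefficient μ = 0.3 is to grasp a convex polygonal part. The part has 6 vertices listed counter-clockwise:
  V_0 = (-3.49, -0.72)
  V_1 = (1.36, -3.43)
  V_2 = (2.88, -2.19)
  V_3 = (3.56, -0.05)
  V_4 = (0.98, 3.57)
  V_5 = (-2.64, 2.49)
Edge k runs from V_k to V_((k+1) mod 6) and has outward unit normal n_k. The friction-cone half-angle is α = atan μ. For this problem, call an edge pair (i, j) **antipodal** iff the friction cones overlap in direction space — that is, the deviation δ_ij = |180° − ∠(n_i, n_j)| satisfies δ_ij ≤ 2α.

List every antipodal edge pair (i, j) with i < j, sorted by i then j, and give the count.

count = 3; pairs: (0,3), (1,4), (2,5)

α = atan 0.3 = 16.70°;  2α = 33.40°
n_0 = (-0.4878, -0.8730)
n_1 = (+0.6321, -0.7749)
n_2 = (+0.9530, -0.3028)
n_3 = (+0.8143, +0.5804)
n_4 = (-0.2859, +0.9583)
n_5 = (-0.9667, +0.2560)
  (0,1): δ = 111.60°  ·
  (0,2): δ = 78.43°  ·
  (0,3): δ = 25.33°  ✓
  (0,4): δ = 45.81°  ·
  (0,5): δ = 104.36°  ·
  (1,2): δ = 146.84°  ·
  (1,3): δ = 93.73°  ·
  (1,4): δ = 22.60°  ✓
  (1,5): δ = 35.96°  ·
  (2,3): δ = 126.89°  ·
  (2,4): δ = 55.76°  ·
  (2,5): δ = 2.80°  ✓
  (3,4): δ = 108.87°  ·
  (3,5): δ = 50.31°  ·
  (4,5): δ = 121.44°  ·
antipodal pairs: 3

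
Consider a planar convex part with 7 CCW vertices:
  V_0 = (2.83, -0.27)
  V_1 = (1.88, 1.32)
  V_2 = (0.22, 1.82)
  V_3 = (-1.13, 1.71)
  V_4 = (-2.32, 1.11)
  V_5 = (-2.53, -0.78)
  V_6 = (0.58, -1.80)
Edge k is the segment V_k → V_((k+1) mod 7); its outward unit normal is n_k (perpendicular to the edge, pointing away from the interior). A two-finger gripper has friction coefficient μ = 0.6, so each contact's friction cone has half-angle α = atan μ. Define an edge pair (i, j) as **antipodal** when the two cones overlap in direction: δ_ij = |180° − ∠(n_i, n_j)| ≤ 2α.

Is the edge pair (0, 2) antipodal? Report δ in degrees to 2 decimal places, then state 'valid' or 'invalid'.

α = atan 0.6 = 30.96°;  2α = 61.93°
edge 0: e_0 = (-0.95, +1.59);  n_0 = (+0.8584, +0.5129)
edge 2: e_2 = (-1.35, -0.11);  n_2 = (-0.0812, +0.9967)
∠(n_0, n_2) = 63.80°
δ = |180° − 63.80°| = 116.20°
116.20° > 2α = 61.93°  →  invalid

δ = 116.20°, invalid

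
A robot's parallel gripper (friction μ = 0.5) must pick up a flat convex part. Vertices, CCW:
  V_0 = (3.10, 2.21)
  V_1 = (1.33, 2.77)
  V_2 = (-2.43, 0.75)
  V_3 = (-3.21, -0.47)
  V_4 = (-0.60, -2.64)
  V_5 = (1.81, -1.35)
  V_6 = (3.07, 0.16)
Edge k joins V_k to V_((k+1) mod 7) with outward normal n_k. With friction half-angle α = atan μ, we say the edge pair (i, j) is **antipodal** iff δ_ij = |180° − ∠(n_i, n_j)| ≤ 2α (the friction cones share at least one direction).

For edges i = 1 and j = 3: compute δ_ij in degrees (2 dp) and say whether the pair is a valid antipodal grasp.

δ = 67.99°, invalid

α = atan 0.5 = 26.57°;  2α = 53.13°
edge 1: e_1 = (-3.76, -2.02);  n_1 = (-0.4733, +0.8809)
edge 3: e_3 = (+2.61, -2.17);  n_3 = (-0.6393, -0.7689)
∠(n_1, n_3) = 112.01°
δ = |180° − 112.01°| = 67.99°
67.99° > 2α = 53.13°  →  invalid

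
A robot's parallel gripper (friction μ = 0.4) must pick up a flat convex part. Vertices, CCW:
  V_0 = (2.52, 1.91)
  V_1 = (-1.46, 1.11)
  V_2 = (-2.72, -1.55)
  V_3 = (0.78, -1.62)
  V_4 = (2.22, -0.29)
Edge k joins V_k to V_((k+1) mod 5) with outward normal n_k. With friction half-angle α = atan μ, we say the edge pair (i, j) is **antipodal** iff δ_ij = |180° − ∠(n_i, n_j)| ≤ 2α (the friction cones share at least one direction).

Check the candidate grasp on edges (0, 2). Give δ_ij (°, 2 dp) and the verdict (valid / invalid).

α = atan 0.4 = 21.80°;  2α = 43.60°
edge 0: e_0 = (-3.98, -0.80);  n_0 = (-0.1971, +0.9804)
edge 2: e_2 = (+3.50, -0.07);  n_2 = (-0.0200, -0.9998)
∠(n_0, n_2) = 167.49°
δ = |180° − 167.49°| = 12.51°
12.51° ≤ 2α = 43.60°  →  valid

δ = 12.51°, valid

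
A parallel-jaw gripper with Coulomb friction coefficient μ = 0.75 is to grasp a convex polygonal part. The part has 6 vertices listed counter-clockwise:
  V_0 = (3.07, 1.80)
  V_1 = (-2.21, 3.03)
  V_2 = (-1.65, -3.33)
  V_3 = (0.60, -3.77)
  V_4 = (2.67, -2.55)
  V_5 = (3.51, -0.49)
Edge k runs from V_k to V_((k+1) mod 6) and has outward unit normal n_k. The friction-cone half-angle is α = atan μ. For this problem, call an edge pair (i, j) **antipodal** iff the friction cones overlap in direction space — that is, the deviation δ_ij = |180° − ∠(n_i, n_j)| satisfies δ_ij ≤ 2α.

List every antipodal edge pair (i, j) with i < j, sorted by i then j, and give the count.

count = 7; pairs: (0,1), (0,2), (0,3), (1,3), (1,4), (1,5), (2,5)

α = atan 0.75 = 36.87°;  2α = 73.74°
n_0 = (+0.2269, +0.9739)
n_1 = (-0.9961, -0.0877)
n_2 = (-0.1919, -0.9814)
n_3 = (+0.5077, -0.8615)
n_4 = (+0.9260, -0.3776)
n_5 = (+0.9820, +0.1887)
  (0,1): δ = 71.85°  ✓
  (0,2): δ = 2.05°  ✓
  (0,3): δ = 43.63°  ✓
  (0,4): δ = 80.93°  ·
  (0,5): δ = 113.99°  ·
  (1,2): δ = 106.10°  ·
  (1,3): δ = 64.52°  ✓
  (1,4): δ = 27.22°  ✓
  (1,5): δ = 5.84°  ✓
  (2,3): δ = 138.42°  ·
  (2,4): δ = 101.12°  ·
  (2,5): δ = 68.06°  ✓
  (3,4): δ = 142.70°  ·
  (3,5): δ = 109.64°  ·
  (4,5): δ = 146.94°  ·
antipodal pairs: 7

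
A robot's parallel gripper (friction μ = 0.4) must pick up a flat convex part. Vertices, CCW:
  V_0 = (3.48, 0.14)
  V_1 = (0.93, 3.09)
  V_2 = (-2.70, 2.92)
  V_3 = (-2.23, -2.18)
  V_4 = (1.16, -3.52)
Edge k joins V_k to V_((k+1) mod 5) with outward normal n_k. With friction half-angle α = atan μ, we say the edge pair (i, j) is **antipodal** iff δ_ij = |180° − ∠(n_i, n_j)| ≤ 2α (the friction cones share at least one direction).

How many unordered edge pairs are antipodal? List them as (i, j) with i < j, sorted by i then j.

count = 4; pairs: (0,2), (0,3), (1,3), (2,4)

α = atan 0.4 = 21.80°;  2α = 43.60°
n_0 = (+0.7565, +0.6540)
n_1 = (-0.0468, +0.9989)
n_2 = (-0.9958, -0.0918)
n_3 = (-0.3676, -0.9300)
n_4 = (+0.8446, -0.5354)
  (0,1): δ = 128.16°  ·
  (0,2): δ = 35.58°  ✓
  (0,3): δ = 27.59°  ✓
  (0,4): δ = 106.79°  ·
  (1,2): δ = 87.42°  ·
  (1,3): δ = 24.25°  ✓
  (1,4): δ = 54.95°  ·
  (2,3): δ = 116.83°  ·
  (2,4): δ = 37.64°  ✓
  (3,4): δ = 100.80°  ·
antipodal pairs: 4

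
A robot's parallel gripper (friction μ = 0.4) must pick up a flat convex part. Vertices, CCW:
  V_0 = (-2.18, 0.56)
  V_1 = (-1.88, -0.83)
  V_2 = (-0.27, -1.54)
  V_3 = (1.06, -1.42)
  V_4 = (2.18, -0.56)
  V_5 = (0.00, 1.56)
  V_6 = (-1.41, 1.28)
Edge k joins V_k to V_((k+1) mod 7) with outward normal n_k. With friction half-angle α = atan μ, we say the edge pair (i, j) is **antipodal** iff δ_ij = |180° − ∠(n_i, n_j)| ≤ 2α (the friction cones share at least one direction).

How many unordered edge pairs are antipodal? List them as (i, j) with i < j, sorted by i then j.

α = atan 0.4 = 21.80°;  2α = 43.60°
n_0 = (-0.9775, -0.2110)
n_1 = (-0.4035, -0.9150)
n_2 = (+0.0899, -0.9960)
n_3 = (+0.6090, -0.7932)
n_4 = (+0.6972, +0.7169)
n_5 = (-0.1948, +0.9808)
n_6 = (-0.6830, +0.7304)
  (0,1): δ = 125.98°  ·
  (0,2): δ = 97.02°  ·
  (0,3): δ = 64.66°  ·
  (0,4): δ = 33.62°  ✓
  (0,5): δ = 89.05°  ·
  (0,6): δ = 120.90°  ·
  (1,2): δ = 151.05°  ·
  (1,3): δ = 118.68°  ·
  (1,4): δ = 20.40°  ✓
  (1,5): δ = 35.03°  ✓
  (1,6): δ = 66.88°  ·
  (2,3): δ = 147.64°  ·
  (2,4): δ = 49.36°  ·
  (2,5): δ = 6.08°  ✓
  (2,6): δ = 37.92°  ✓
  (3,4): δ = 81.72°  ·
  (3,5): δ = 26.29°  ✓
  (3,6): δ = 5.56°  ✓
  (4,5): δ = 124.57°  ·
  (4,6): δ = 92.72°  ·
  (5,6): δ = 148.15°  ·
antipodal pairs: 7

count = 7; pairs: (0,4), (1,4), (1,5), (2,5), (2,6), (3,5), (3,6)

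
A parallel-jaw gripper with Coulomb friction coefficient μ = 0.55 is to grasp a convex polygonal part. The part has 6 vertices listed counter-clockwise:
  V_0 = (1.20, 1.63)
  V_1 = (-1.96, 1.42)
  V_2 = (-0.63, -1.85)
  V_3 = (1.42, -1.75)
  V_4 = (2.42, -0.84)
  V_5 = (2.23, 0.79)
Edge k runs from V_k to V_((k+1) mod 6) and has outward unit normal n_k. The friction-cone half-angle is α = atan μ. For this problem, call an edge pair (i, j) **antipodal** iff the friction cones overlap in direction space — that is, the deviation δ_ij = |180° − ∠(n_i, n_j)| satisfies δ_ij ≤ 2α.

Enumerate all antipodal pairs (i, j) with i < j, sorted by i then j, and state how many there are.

α = atan 0.55 = 28.81°;  2α = 57.62°
n_0 = (-0.0663, +0.9978)
n_1 = (-0.9263, -0.3768)
n_2 = (+0.0487, -0.9988)
n_3 = (+0.6730, -0.7396)
n_4 = (+0.9933, +0.1158)
n_5 = (+0.6320, +0.7750)
  (0,1): δ = 71.67°  ·
  (0,2): δ = 1.01°  ✓
  (0,3): δ = 38.50°  ✓
  (0,4): δ = 92.85°  ·
  (0,5): δ = 137.00°  ·
  (1,2): δ = 109.34°  ·
  (1,3): δ = 69.83°  ·
  (1,4): δ = 15.48°  ✓
  (1,5): δ = 28.67°  ✓
  (2,3): δ = 140.49°  ·
  (2,4): δ = 86.14°  ·
  (2,5): δ = 41.99°  ✓
  (3,4): δ = 125.65°  ·
  (3,5): δ = 81.50°  ·
  (4,5): δ = 135.85°  ·
antipodal pairs: 5

count = 5; pairs: (0,2), (0,3), (1,4), (1,5), (2,5)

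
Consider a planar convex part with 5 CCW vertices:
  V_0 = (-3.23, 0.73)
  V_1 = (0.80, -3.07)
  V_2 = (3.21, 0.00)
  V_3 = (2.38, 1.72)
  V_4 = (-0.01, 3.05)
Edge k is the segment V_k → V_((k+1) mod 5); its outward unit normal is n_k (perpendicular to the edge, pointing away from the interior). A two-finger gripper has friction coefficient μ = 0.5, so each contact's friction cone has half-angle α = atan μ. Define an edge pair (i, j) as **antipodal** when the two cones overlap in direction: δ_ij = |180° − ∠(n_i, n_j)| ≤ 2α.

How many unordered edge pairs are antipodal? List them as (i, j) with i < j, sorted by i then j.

α = atan 0.5 = 26.57°;  2α = 53.13°
n_0 = (-0.6860, -0.7276)
n_1 = (+0.7866, -0.6175)
n_2 = (+0.9006, +0.4346)
n_3 = (+0.4863, +0.8738)
n_4 = (-0.5846, +0.8113)
  (0,1): δ = 84.82°  ·
  (0,2): δ = 20.92°  ✓
  (0,3): δ = 14.22°  ✓
  (0,4): δ = 79.09°  ·
  (1,2): δ = 116.11°  ·
  (1,3): δ = 80.96°  ·
  (1,4): δ = 16.09°  ✓
  (2,3): δ = 144.86°  ·
  (2,4): δ = 79.99°  ·
  (3,4): δ = 115.13°  ·
antipodal pairs: 3

count = 3; pairs: (0,2), (0,3), (1,4)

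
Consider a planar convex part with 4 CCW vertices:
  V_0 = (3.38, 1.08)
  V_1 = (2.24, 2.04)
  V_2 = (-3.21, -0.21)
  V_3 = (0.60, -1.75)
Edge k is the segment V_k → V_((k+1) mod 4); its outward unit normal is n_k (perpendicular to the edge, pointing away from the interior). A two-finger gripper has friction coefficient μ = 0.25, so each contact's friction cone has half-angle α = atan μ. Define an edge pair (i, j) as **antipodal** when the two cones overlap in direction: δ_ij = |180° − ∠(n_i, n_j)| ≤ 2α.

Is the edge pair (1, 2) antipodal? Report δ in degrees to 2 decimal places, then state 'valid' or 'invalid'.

α = atan 0.25 = 14.04°;  2α = 28.07°
edge 1: e_1 = (-5.45, -2.25);  n_1 = (-0.3816, +0.9243)
edge 2: e_2 = (+3.81, -1.54);  n_2 = (-0.3747, -0.9271)
∠(n_1, n_2) = 135.56°
δ = |180° − 135.56°| = 44.44°
44.44° > 2α = 28.07°  →  invalid

δ = 44.44°, invalid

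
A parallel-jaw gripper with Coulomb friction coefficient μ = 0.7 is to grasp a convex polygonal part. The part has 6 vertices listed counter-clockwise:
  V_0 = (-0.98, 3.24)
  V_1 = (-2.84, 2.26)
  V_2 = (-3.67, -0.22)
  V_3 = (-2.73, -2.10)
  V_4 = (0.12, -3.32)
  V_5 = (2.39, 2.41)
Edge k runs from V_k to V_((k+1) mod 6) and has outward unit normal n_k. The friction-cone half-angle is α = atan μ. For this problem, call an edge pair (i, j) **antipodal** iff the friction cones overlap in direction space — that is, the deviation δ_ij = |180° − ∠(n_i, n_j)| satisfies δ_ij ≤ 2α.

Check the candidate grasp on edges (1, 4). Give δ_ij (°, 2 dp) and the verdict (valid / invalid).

α = atan 0.7 = 34.99°;  2α = 69.98°
edge 1: e_1 = (-0.83, -2.48);  n_1 = (-0.9483, +0.3174)
edge 4: e_4 = (+2.27, +5.73);  n_4 = (+0.9297, -0.3683)
∠(n_1, n_4) = 176.89°
δ = |180° − 176.89°| = 3.11°
3.11° ≤ 2α = 69.98°  →  valid

δ = 3.11°, valid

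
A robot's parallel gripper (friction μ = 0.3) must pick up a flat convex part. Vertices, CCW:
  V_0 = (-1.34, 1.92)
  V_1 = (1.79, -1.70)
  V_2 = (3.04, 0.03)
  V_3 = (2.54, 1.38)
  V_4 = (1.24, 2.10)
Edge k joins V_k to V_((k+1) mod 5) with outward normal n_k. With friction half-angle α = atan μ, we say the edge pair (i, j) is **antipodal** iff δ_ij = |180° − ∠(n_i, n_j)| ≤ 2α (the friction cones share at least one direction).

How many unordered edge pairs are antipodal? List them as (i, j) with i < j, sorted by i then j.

α = atan 0.3 = 16.70°;  2α = 33.40°
n_0 = (-0.7564, -0.6541)
n_1 = (+0.8106, -0.5857)
n_2 = (+0.9377, +0.3473)
n_3 = (+0.4845, +0.8748)
n_4 = (-0.0696, +0.9976)
  (0,1): δ = 76.70°  ·
  (0,2): δ = 20.52°  ✓
  (0,3): δ = 20.17°  ✓
  (0,4): δ = 53.14°  ·
  (1,2): δ = 123.83°  ·
  (1,3): δ = 83.13°  ·
  (1,4): δ = 50.16°  ·
  (2,3): δ = 139.30°  ·
  (2,4): δ = 106.33°  ·
  (3,4): δ = 147.03°  ·
antipodal pairs: 2

count = 2; pairs: (0,2), (0,3)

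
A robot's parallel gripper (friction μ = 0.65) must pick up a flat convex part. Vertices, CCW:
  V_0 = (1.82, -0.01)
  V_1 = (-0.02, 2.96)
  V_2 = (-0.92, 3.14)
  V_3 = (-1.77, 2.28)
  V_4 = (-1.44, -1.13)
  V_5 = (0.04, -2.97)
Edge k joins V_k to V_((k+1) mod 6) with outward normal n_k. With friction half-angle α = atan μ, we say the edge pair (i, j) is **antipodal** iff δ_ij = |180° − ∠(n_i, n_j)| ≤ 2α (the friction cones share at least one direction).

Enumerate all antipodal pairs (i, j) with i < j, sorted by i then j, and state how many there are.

count = 5; pairs: (0,3), (0,4), (1,4), (2,5), (3,5)

α = atan 0.65 = 33.02°;  2α = 66.05°
n_0 = (+0.8501, +0.5267)
n_1 = (+0.1961, +0.9806)
n_2 = (-0.7112, +0.7030)
n_3 = (-0.9954, -0.0963)
n_4 = (-0.7792, -0.6268)
n_5 = (+0.8570, -0.5153)
  (0,1): δ = 133.09°  ·
  (0,2): δ = 76.44°  ·
  (0,3): δ = 26.25°  ✓
  (0,4): δ = 7.03°  ✓
  (0,5): δ = 117.20°  ·
  (1,2): δ = 123.36°  ·
  (1,3): δ = 73.16°  ·
  (1,4): δ = 39.88°  ✓
  (1,5): δ = 70.29°  ·
  (2,3): δ = 129.81°  ·
  (2,4): δ = 96.52°  ·
  (2,5): δ = 13.64°  ✓
  (3,4): δ = 146.72°  ·
  (3,5): δ = 36.55°  ✓
  (4,5): δ = 69.83°  ·
antipodal pairs: 5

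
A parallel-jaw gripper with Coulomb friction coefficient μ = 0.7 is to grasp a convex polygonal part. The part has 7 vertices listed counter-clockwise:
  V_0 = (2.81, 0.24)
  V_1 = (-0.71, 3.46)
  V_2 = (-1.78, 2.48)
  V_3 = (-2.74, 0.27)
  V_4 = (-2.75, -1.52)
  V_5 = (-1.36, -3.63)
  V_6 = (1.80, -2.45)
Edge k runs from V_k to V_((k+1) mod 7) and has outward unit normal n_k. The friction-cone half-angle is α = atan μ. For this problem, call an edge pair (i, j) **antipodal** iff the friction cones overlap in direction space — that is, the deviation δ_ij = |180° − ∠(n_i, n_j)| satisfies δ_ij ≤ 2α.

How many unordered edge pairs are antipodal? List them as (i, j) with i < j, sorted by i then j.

count = 10; pairs: (0,3), (0,4), (0,5), (1,5), (1,6), (2,5), (2,6), (3,5), (3,6), (4,6)

α = atan 0.7 = 34.99°;  2α = 69.98°
n_0 = (+0.6750, +0.7378)
n_1 = (-0.6754, +0.7374)
n_2 = (-0.9172, +0.3984)
n_3 = (-1.0000, +0.0056)
n_4 = (-0.8351, -0.5501)
n_5 = (+0.3498, -0.9368)
n_6 = (+0.9362, -0.3515)
  (0,1): δ = 95.06°  ·
  (0,2): δ = 71.03°  ·
  (0,3): δ = 47.87°  ✓
  (0,4): δ = 14.17°  ✓
  (0,5): δ = 62.93°  ✓
  (0,6): δ = 111.87°  ·
  (1,2): δ = 155.97°  ·
  (1,3): δ = 132.81°  ·
  (1,4): δ = 99.11°  ·
  (1,5): δ = 22.01°  ✓
  (1,6): δ = 26.93°  ✓
  (2,3): δ = 156.84°  ·
  (2,4): δ = 123.14°  ·
  (2,5): δ = 46.04°  ✓
  (2,6): δ = 2.90°  ✓
  (3,4): δ = 146.30°  ·
  (3,5): δ = 69.20°  ✓
  (3,6): δ = 20.26°  ✓
  (4,5): δ = 102.90°  ·
  (4,6): δ = 53.95°  ✓
  (5,6): δ = 131.06°  ·
antipodal pairs: 10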